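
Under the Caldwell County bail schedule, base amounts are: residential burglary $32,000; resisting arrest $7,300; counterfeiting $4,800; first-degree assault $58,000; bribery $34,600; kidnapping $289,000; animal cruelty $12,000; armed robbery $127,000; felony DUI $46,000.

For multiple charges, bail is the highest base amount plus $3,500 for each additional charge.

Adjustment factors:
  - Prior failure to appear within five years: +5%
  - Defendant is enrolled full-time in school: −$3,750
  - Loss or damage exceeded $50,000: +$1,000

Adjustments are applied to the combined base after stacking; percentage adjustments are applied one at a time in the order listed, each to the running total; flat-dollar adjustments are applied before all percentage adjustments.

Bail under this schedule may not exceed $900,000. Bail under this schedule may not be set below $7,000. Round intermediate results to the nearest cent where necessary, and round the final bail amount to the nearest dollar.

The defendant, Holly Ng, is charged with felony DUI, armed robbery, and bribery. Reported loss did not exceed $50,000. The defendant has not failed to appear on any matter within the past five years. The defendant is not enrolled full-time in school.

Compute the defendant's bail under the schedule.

$134,000

Base amounts from the schedule: felony DUI $46,000; armed robbery $127,000; bribery $34,600.
Stacking rule: highest base plus $3,500 per additional charge. Highest is armed robbery at $127,000; 2 additional charges → +$7,000. Combined base = $134,000.
No adjustment factors apply to this defendant.
$134,000 is within the $900,000 maximum.
$134,000 is at or above the $7,000 minimum.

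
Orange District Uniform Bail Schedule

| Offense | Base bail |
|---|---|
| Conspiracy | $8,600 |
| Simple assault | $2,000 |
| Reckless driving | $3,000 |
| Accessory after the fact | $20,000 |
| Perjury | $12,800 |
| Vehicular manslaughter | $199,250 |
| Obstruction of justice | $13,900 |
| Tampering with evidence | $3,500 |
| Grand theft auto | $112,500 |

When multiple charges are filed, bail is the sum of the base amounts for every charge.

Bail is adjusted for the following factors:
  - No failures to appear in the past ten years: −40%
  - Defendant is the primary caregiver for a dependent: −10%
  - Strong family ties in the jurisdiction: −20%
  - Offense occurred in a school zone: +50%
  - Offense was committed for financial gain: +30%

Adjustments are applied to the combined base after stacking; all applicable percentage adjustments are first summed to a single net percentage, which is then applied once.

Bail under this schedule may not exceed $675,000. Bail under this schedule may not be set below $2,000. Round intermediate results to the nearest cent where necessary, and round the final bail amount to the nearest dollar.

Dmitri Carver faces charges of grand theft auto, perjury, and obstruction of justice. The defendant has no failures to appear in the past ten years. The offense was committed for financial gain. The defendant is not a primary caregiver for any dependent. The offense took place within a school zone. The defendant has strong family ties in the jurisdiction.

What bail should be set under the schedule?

Base amounts from the schedule: grand theft auto $112,500; perjury $12,800; obstruction of justice $13,900.
Stacking rule: sum of all bases. $112,500 + $12,800 + $13,900 = $139,200.
Net percentage adjustment: −40% −20% +50% +30% = +20%. $139,200 × 1.2 = $167,040.
$167,040 is within the $675,000 maximum.
$167,040 is at or above the $2,000 minimum.

$167,040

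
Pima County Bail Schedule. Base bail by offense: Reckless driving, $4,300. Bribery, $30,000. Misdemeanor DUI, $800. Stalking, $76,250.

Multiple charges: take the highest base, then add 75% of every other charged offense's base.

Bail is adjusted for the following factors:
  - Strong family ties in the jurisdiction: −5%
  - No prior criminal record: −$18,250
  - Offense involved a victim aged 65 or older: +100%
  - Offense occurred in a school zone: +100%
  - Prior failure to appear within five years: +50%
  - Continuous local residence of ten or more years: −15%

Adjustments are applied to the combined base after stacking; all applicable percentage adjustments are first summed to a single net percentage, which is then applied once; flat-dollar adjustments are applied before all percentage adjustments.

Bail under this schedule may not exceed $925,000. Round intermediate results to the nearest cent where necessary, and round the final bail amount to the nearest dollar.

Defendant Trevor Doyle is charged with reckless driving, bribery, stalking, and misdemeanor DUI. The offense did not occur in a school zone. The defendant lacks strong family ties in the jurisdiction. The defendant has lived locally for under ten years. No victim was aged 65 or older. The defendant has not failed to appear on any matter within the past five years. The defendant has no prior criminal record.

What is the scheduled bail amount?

Base amounts from the schedule: reckless driving $4,300; bribery $30,000; stalking $76,250; misdemeanor DUI $800.
Stacking rule: highest base plus 75% of each additional charge. Highest is stalking at $76,250. Additional: $4,300 × 75% = $3,225; $30,000 × 75% = $22,500; $800 × 75% = $600. Combined base = $76,250 + $26,325 = $102,575.
No prior criminal record (−$18,250 flat): $102,575 − $18,250 = $84,325.
$84,325 is within the $925,000 maximum.

$84,325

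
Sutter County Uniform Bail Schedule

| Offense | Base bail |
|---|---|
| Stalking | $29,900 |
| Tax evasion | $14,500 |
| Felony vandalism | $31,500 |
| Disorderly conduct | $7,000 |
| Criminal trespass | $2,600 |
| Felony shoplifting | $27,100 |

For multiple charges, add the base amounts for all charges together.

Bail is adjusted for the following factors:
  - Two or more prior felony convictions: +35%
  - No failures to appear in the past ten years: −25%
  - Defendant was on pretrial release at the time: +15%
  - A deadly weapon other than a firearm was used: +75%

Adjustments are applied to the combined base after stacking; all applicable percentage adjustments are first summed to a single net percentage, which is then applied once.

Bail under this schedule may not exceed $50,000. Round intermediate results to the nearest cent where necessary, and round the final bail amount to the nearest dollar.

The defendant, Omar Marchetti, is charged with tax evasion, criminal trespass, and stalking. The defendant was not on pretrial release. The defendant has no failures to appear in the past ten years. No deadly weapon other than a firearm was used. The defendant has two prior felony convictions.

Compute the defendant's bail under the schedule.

Base amounts from the schedule: tax evasion $14,500; criminal trespass $2,600; stalking $29,900.
Stacking rule: sum of all bases. $14,500 + $2,600 + $29,900 = $47,000.
Net percentage adjustment: +35% −25% = +10%. $47,000 × 1.1 = $51,700.
Result $51,700 exceeds the maximum of $50,000; bail is capped at $50,000.

$50,000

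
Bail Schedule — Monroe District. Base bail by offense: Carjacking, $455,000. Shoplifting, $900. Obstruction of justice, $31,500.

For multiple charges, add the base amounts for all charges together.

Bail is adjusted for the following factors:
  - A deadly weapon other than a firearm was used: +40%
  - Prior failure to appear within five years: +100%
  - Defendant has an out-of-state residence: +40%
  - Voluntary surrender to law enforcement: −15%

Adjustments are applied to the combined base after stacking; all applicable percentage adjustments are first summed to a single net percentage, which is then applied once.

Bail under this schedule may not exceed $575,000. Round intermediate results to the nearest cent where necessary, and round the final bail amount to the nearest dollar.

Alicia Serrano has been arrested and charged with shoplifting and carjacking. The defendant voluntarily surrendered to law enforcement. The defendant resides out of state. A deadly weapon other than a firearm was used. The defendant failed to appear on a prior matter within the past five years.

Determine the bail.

Base amounts from the schedule: shoplifting $900; carjacking $455,000.
Stacking rule: sum of all bases. $900 + $455,000 = $455,900.
Net percentage adjustment: +40% +100% +40% −15% = +165%. $455,900 × 2.65 = $1,208,135.
Result $1,208,135 exceeds the maximum of $575,000; bail is capped at $575,000.

$575,000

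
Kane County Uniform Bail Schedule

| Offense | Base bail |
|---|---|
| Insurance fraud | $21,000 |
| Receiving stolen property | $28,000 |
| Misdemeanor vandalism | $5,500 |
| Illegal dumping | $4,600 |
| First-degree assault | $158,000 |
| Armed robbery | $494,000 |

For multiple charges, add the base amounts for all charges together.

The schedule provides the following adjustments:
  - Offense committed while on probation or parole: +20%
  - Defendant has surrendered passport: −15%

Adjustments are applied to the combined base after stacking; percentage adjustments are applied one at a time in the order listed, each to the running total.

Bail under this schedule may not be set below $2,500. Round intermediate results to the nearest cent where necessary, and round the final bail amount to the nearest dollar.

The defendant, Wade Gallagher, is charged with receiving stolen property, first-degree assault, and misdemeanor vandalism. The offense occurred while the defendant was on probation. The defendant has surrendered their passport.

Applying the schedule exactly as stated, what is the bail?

Base amounts from the schedule: receiving stolen property $28,000; first-degree assault $158,000; misdemeanor vandalism $5,500.
Stacking rule: sum of all bases. $28,000 + $158,000 + $5,500 = $191,500.
Offense committed while on probation or parole (+20%): $191,500 × 1.2 = $229,800.
Defendant has surrendered passport (−15%): $229,800 × 0.85 = $195,330.
$195,330 is at or above the $2,500 minimum.

$195,330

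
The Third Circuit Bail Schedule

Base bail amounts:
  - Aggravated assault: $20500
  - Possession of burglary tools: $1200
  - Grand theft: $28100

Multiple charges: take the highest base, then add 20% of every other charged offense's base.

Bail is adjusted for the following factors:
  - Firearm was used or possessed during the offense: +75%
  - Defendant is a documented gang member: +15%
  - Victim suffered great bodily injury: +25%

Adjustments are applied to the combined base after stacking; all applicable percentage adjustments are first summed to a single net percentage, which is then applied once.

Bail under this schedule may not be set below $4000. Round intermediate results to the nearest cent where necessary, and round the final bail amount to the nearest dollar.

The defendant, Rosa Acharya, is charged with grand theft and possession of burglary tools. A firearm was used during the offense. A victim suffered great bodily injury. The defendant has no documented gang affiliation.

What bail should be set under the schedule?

Base amounts from the schedule: grand theft $28100; possession of burglary tools $1200.
Stacking rule: highest base plus 20% of each additional charge. Highest is grand theft at $28100. Additional: $1200 × 20% = $240. Combined base = $28100 + $240 = $28340.
Net percentage adjustment: +75% +25% = +100%. $28340 × 2 = $56680.
$56680 is at or above the $4000 minimum.

$56680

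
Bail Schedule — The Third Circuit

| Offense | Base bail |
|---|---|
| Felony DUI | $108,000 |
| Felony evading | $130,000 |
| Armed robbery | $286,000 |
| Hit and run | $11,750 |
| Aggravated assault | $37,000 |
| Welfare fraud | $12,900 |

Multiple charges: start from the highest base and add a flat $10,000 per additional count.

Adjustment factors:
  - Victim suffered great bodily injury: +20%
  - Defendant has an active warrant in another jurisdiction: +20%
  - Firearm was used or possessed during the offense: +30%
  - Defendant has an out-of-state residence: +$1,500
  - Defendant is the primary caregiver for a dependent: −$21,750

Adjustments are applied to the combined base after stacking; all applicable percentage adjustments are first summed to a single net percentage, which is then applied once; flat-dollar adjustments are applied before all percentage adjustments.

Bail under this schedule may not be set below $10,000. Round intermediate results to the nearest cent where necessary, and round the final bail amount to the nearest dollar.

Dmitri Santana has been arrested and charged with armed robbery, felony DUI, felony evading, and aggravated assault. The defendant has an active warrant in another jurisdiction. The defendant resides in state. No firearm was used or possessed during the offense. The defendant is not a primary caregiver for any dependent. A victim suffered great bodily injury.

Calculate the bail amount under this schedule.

$442,400

Base amounts from the schedule: armed robbery $286,000; felony DUI $108,000; felony evading $130,000; aggravated assault $37,000.
Stacking rule: highest base plus $10,000 per additional charge. Highest is armed robbery at $286,000; 3 additional charges → +$30,000. Combined base = $316,000.
Net percentage adjustment: +20% +20% = +40%. $316,000 × 1.4 = $442,400.
$442,400 is at or above the $10,000 minimum.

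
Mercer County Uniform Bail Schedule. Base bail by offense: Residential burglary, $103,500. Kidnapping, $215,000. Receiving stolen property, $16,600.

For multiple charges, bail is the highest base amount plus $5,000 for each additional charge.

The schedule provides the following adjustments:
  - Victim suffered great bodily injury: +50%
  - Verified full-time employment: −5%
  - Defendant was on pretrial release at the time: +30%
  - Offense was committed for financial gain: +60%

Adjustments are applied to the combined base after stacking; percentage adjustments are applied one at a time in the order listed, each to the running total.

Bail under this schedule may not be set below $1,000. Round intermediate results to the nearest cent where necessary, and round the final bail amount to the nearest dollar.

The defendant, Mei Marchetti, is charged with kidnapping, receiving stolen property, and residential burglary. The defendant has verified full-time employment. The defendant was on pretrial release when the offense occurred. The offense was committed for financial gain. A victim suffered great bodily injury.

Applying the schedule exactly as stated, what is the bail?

$666,900

Base amounts from the schedule: kidnapping $215,000; receiving stolen property $16,600; residential burglary $103,500.
Stacking rule: highest base plus $5,000 per additional charge. Highest is kidnapping at $215,000; 2 additional charges → +$10,000. Combined base = $225,000.
Victim suffered great bodily injury (+50%): $225,000 × 1.5 = $337,500.
Verified full-time employment (−5%): $337,500 × 0.95 = $320,625.
Defendant was on pretrial release at the time (+30%): $320,625 × 1.3 = $416,812.50.
Offense was committed for financial gain (+60%): $416,812.50 × 1.6 = $666,900.
$666,900 is at or above the $1,000 minimum.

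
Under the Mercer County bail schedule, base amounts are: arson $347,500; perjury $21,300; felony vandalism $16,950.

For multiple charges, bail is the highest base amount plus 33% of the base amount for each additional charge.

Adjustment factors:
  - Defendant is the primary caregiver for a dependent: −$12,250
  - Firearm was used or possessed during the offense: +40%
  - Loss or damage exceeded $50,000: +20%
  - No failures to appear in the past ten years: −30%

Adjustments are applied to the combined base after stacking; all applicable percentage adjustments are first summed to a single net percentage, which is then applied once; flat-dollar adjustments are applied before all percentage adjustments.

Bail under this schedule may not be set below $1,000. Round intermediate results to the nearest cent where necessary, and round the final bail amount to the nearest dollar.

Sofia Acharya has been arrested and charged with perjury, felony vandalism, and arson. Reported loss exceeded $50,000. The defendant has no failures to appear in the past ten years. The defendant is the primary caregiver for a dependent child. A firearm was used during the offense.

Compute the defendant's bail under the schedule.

Base amounts from the schedule: perjury $21,300; felony vandalism $16,950; arson $347,500.
Stacking rule: highest base plus 33% of each additional charge. Highest is arson at $347,500. Additional: $21,300 × 33% = $7,029; $16,950 × 33% = $5,593.50. Combined base = $347,500 + $12,622.50 = $360,122.50.
Defendant is the primary caregiver for a dependent (−$12,250 flat): $360,122.50 − $12,250 = $347,872.50.
Net percentage adjustment: +40% +20% −30% = +30%. $347,872.50 × 1.3 = $452,234.25.
$452,234.25 is at or above the $1,000 minimum.
Rounded to the nearest dollar: $452,234.

$452,234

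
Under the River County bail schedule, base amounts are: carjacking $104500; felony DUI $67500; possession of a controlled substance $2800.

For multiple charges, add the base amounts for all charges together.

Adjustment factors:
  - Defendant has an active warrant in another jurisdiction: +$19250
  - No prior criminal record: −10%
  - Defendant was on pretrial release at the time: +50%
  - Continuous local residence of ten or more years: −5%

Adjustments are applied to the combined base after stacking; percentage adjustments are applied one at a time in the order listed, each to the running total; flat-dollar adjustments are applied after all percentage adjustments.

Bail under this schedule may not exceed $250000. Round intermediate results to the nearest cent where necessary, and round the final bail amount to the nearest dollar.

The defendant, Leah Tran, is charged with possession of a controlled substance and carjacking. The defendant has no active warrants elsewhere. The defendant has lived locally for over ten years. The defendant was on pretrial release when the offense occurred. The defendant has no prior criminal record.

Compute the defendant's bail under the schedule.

$137612

Base amounts from the schedule: possession of a controlled substance $2800; carjacking $104500.
Stacking rule: sum of all bases. $2800 + $104500 = $107300.
No prior criminal record (−10%): $107300 × 0.9 = $96570.
Defendant was on pretrial release at the time (+50%): $96570 × 1.5 = $144855.
Continuous local residence of ten or more years (−5%): $144855 × 0.95 = $137612.25.
$137612.25 is within the $250000 maximum.
Rounded to the nearest dollar: $137612.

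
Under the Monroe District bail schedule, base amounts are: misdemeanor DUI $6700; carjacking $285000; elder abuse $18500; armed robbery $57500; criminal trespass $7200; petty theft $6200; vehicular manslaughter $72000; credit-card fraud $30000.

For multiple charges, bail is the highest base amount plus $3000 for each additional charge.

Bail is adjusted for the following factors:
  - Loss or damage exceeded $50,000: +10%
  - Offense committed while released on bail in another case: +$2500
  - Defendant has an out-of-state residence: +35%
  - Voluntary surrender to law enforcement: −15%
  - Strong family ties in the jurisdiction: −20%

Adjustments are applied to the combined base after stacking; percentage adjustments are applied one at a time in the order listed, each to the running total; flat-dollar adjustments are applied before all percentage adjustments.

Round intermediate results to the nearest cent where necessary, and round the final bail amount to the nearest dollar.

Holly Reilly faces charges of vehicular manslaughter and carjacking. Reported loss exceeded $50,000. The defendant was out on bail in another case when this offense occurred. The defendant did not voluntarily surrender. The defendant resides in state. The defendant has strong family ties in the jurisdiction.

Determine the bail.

$255640

Base amounts from the schedule: vehicular manslaughter $72000; carjacking $285000.
Stacking rule: highest base plus $3000 per additional charge. Highest is carjacking at $285000; 1 additional charge → +$3000. Combined base = $288000.
Offense committed while released on bail in another case (+$2500 flat): $288000 + $2500 = $290500.
Loss or damage exceeded $50,000 (+10%): $290500 × 1.1 = $319550.
Strong family ties in the jurisdiction (−20%): $319550 × 0.8 = $255640.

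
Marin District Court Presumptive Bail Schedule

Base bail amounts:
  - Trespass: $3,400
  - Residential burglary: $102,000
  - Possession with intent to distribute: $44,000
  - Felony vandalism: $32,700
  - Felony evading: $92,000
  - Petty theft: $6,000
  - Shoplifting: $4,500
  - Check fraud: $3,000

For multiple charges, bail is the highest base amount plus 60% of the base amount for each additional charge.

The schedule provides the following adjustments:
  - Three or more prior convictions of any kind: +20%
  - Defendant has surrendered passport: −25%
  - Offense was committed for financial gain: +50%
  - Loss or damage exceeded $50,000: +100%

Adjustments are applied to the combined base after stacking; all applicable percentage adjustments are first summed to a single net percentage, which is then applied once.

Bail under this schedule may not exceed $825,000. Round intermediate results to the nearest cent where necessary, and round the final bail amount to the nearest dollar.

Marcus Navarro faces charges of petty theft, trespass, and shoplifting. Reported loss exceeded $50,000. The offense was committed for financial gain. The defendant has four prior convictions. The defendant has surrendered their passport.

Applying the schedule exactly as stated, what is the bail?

Base amounts from the schedule: petty theft $6,000; trespass $3,400; shoplifting $4,500.
Stacking rule: highest base plus 60% of each additional charge. Highest is petty theft at $6,000. Additional: $3,400 × 60% = $2,040; $4,500 × 60% = $2,700. Combined base = $6,000 + $4,740 = $10,740.
Net percentage adjustment: +20% −25% +50% +100% = +145%. $10,740 × 2.45 = $26,313.
$26,313 is within the $825,000 maximum.

$26,313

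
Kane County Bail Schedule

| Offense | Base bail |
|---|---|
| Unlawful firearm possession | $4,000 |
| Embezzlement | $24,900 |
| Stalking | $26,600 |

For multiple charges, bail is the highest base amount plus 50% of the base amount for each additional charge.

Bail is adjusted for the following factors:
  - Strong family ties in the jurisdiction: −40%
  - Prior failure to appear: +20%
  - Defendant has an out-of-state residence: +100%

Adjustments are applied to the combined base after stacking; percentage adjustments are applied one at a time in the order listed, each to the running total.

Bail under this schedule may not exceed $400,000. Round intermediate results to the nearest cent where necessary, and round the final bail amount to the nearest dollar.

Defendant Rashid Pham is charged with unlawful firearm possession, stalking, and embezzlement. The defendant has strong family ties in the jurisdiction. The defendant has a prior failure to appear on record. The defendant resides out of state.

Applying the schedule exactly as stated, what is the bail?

Base amounts from the schedule: unlawful firearm possession $4,000; stalking $26,600; embezzlement $24,900.
Stacking rule: highest base plus 50% of each additional charge. Highest is stalking at $26,600. Additional: $4,000 × 50% = $2,000; $24,900 × 50% = $12,450. Combined base = $26,600 + $14,450 = $41,050.
Strong family ties in the jurisdiction (−40%): $41,050 × 0.6 = $24,630.
Prior failure to appear (+20%): $24,630 × 1.2 = $29,556.
Defendant has an out-of-state residence (+100%): $29,556 × 2 = $59,112.
$59,112 is within the $400,000 maximum.

$59,112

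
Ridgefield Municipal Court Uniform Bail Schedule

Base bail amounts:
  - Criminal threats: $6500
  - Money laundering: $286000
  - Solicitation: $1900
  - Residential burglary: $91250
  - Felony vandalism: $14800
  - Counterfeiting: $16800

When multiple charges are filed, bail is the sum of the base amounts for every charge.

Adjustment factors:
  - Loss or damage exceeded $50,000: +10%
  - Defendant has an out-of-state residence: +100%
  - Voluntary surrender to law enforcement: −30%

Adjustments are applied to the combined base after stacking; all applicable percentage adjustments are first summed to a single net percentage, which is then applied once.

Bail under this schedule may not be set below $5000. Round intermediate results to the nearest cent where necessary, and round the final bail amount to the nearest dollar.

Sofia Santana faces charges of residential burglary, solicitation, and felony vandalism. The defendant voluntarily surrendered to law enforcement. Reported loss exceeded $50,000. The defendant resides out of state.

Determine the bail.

$194310

Base amounts from the schedule: residential burglary $91250; solicitation $1900; felony vandalism $14800.
Stacking rule: sum of all bases. $91250 + $1900 + $14800 = $107950.
Net percentage adjustment: +10% +100% −30% = +80%. $107950 × 1.8 = $194310.
$194310 is at or above the $5000 minimum.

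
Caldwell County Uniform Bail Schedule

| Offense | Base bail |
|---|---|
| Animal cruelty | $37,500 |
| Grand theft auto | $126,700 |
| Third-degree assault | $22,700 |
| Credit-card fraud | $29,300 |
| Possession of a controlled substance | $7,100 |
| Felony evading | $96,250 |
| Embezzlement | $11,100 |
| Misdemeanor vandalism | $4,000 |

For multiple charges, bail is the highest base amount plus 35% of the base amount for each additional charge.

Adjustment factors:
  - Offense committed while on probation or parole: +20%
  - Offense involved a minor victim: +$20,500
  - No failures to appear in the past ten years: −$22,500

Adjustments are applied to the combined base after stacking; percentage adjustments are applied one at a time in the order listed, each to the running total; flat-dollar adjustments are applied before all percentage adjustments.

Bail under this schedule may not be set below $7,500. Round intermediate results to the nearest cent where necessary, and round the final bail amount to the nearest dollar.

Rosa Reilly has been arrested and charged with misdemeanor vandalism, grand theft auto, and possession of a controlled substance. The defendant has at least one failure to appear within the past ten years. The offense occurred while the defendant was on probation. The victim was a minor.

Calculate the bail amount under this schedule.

Base amounts from the schedule: misdemeanor vandalism $4,000; grand theft auto $126,700; possession of a controlled substance $7,100.
Stacking rule: highest base plus 35% of each additional charge. Highest is grand theft auto at $126,700. Additional: $4,000 × 35% = $1,400; $7,100 × 35% = $2,485. Combined base = $126,700 + $3,885 = $130,585.
Offense involved a minor victim (+$20,500 flat): $130,585 + $20,500 = $151,085.
Offense committed while on probation or parole (+20%): $151,085 × 1.2 = $181,302.
$181,302 is at or above the $7,500 minimum.

$181,302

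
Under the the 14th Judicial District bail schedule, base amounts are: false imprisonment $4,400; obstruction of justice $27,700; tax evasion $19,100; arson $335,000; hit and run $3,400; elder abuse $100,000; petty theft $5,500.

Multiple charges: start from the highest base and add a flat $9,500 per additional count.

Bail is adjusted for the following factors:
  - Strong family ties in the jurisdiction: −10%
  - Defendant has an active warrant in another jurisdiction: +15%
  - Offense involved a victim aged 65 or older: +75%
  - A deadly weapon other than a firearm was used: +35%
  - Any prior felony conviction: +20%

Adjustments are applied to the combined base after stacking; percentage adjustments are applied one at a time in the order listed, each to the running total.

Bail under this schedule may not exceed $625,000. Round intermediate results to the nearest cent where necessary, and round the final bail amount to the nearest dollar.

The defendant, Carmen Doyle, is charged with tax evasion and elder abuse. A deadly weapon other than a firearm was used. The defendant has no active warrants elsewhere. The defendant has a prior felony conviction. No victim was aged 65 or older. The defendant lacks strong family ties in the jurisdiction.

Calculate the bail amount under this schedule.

$177,390

Base amounts from the schedule: tax evasion $19,100; elder abuse $100,000.
Stacking rule: highest base plus $9,500 per additional charge. Highest is elder abuse at $100,000; 1 additional charge → +$9,500. Combined base = $109,500.
A deadly weapon other than a firearm was used (+35%): $109,500 × 1.35 = $147,825.
Any prior felony conviction (+20%): $147,825 × 1.2 = $177,390.
$177,390 is within the $625,000 maximum.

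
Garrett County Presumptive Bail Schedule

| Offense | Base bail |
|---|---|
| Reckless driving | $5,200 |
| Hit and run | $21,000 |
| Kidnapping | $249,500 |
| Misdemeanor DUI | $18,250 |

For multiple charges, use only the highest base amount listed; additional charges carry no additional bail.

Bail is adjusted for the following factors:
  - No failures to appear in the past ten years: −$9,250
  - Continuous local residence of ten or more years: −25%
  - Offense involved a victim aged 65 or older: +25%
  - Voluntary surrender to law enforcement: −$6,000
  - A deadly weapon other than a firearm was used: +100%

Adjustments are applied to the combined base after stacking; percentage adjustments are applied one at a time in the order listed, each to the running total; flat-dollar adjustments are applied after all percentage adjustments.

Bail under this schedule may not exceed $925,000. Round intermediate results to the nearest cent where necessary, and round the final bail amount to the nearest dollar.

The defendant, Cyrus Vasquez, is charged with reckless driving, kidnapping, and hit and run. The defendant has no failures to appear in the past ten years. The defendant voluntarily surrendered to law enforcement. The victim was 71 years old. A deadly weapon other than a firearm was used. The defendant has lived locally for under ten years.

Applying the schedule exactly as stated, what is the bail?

Base amounts from the schedule: reckless driving $5,200; kidnapping $249,500; hit and run $21,000.
Stacking rule: use the highest base only. Highest is kidnapping at $249,500. Combined base = $249,500.
Offense involved a victim aged 65 or older (+25%): $249,500 × 1.25 = $311,875.
A deadly weapon other than a firearm was used (+100%): $311,875 × 2 = $623,750.
No failures to appear in the past ten years (−$9,250 flat): $623,750 − $9,250 = $614,500.
Voluntary surrender to law enforcement (−$6,000 flat): $614,500 − $6,000 = $608,500.
$608,500 is within the $925,000 maximum.

$608,500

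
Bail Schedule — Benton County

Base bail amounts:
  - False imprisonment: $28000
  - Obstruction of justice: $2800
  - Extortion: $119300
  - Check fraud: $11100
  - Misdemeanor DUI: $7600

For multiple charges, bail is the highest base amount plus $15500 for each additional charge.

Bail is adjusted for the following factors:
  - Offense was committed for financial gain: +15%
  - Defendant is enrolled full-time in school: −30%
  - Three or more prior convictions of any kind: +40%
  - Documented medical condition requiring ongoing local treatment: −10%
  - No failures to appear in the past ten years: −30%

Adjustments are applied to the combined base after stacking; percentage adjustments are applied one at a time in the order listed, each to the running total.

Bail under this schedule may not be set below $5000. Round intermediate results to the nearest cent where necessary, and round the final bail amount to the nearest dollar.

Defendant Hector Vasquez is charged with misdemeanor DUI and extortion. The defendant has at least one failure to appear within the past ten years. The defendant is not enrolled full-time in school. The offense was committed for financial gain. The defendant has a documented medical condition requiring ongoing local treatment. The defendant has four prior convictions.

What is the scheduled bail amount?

Base amounts from the schedule: misdemeanor DUI $7600; extortion $119300.
Stacking rule: highest base plus $15500 per additional charge. Highest is extortion at $119300; 1 additional charge → +$15500. Combined base = $134800.
Offense was committed for financial gain (+15%): $134800 × 1.15 = $155020.
Three or more prior convictions of any kind (+40%): $155020 × 1.4 = $217028.
Documented medical condition requiring ongoing local treatment (−10%): $217028 × 0.9 = $195325.20.
$195325.20 is at or above the $5000 minimum.
Rounded to the nearest dollar: $195325.

$195325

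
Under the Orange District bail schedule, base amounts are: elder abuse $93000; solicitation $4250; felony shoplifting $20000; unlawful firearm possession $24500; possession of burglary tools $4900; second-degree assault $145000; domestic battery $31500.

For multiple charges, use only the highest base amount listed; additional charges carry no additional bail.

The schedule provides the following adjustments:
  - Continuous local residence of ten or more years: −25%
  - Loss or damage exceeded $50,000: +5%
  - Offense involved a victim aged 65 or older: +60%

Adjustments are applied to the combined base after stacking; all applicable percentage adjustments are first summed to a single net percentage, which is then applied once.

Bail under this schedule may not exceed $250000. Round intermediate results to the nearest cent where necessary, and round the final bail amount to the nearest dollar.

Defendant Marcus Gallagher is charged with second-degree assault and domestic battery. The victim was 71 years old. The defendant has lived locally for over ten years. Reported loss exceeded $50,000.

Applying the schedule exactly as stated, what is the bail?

Base amounts from the schedule: second-degree assault $145000; domestic battery $31500.
Stacking rule: use the highest base only. Highest is second-degree assault at $145000. Combined base = $145000.
Net percentage adjustment: −25% +5% +60% = +40%. $145000 × 1.4 = $203000.
$203000 is within the $250000 maximum.

$203000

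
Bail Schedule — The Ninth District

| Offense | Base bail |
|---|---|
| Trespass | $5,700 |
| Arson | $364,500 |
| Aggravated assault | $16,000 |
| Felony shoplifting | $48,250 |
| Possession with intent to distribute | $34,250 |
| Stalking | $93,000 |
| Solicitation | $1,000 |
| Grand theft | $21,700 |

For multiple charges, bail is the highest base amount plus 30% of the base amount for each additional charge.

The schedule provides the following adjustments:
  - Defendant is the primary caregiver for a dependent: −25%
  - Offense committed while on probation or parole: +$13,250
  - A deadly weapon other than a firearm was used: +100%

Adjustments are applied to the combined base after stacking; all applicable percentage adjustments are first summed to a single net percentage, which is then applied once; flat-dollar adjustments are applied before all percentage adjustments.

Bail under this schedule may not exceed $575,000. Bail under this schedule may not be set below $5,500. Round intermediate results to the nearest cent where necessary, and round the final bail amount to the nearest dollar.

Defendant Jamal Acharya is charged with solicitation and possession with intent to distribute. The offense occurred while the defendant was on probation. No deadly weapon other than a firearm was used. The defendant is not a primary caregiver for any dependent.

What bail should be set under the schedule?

Base amounts from the schedule: solicitation $1,000; possession with intent to distribute $34,250.
Stacking rule: highest base plus 30% of each additional charge. Highest is possession with intent to distribute at $34,250. Additional: $1,000 × 30% = $300. Combined base = $34,250 + $300 = $34,550.
Offense committed while on probation or parole (+$13,250 flat): $34,550 + $13,250 = $47,800.
$47,800 is within the $575,000 maximum.
$47,800 is at or above the $5,500 minimum.

$47,800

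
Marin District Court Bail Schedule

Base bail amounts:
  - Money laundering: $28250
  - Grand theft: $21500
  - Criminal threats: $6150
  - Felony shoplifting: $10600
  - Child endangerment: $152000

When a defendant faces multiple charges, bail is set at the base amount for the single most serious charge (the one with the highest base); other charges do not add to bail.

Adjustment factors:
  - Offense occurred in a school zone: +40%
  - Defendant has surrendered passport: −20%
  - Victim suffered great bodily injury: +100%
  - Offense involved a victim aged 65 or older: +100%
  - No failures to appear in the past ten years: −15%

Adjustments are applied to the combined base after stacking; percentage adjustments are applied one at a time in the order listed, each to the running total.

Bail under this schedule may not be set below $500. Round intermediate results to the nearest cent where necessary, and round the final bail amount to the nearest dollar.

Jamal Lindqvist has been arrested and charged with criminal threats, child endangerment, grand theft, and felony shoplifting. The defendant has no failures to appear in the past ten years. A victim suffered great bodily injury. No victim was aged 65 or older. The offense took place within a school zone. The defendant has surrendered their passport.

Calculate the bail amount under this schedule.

$289408

Base amounts from the schedule: criminal threats $6150; child endangerment $152000; grand theft $21500; felony shoplifting $10600.
Stacking rule: use the highest base only. Highest is child endangerment at $152000. Combined base = $152000.
Offense occurred in a school zone (+40%): $152000 × 1.4 = $212800.
Defendant has surrendered passport (−20%): $212800 × 0.8 = $170240.
Victim suffered great bodily injury (+100%): $170240 × 2 = $340480.
No failures to appear in the past ten years (−15%): $340480 × 0.85 = $289408.
$289408 is at or above the $500 minimum.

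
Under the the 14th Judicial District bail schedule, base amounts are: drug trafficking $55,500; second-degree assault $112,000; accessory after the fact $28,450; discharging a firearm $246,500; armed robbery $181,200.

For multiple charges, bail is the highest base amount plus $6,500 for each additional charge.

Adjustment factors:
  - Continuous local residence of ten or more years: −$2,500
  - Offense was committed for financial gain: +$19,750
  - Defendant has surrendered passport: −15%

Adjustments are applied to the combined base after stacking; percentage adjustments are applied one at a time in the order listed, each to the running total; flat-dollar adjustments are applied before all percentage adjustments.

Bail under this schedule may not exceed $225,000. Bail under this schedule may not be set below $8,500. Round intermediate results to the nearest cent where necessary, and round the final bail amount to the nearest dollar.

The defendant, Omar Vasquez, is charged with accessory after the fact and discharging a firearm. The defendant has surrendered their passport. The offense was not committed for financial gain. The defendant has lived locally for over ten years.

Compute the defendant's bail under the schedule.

$212,925

Base amounts from the schedule: accessory after the fact $28,450; discharging a firearm $246,500.
Stacking rule: highest base plus $6,500 per additional charge. Highest is discharging a firearm at $246,500; 1 additional charge → +$6,500. Combined base = $253,000.
Continuous local residence of ten or more years (−$2,500 flat): $253,000 − $2,500 = $250,500.
Defendant has surrendered passport (−15%): $250,500 × 0.85 = $212,925.
$212,925 is within the $225,000 maximum.
$212,925 is at or above the $8,500 minimum.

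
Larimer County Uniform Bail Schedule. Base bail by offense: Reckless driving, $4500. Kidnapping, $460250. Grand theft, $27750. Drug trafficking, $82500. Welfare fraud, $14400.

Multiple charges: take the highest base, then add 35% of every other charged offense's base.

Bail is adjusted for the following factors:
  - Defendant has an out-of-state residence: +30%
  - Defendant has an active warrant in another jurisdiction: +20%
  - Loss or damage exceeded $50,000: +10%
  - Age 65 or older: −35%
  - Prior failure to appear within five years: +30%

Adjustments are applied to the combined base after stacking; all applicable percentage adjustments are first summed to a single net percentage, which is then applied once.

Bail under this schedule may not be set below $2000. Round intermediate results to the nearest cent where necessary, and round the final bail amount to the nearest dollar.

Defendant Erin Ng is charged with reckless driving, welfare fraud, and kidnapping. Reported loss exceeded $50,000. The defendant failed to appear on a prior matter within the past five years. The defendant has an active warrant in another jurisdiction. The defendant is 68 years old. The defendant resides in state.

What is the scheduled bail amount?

$583581

Base amounts from the schedule: reckless driving $4500; welfare fraud $14400; kidnapping $460250.
Stacking rule: highest base plus 35% of each additional charge. Highest is kidnapping at $460250. Additional: $4500 × 35% = $1575; $14400 × 35% = $5040. Combined base = $460250 + $6615 = $466865.
Net percentage adjustment: +20% +10% −35% +30% = +25%. $466865 × 1.25 = $583581.25.
$583581.25 is at or above the $2000 minimum.
Rounded to the nearest dollar: $583581.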